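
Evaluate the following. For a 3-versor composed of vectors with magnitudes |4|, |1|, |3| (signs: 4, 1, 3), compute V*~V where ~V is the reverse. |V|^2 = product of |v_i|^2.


Each vector v_i has |v_i|^2 = s_i^2
Squared scales: 4^2 = 16, 1^2 = 1, 3^2 = 9
|V|^2 = 16 * 1 * 9
= 144


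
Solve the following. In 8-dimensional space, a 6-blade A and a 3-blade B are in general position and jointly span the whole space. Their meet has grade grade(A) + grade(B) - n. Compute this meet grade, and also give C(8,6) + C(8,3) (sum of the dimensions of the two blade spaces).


Meet grade = grade(A) + grade(B) - n
= 6 + 3 - 8 = 1
C(8,6) = 28
C(8,3) = 56
dim_A + dim_B = 28 + 56 = 84


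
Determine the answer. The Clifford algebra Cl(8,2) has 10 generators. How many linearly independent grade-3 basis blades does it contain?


Number of grade-k basis blades in Cl(p,q) with n = p + q is C(n, k).
n = 8 + 2 = 10
C(10, 3) = 10! / (3! * 7!)
= 3628800 / (6 * 5040)
= 120


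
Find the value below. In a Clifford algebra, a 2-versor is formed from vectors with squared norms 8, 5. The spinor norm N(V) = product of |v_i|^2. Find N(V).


Spinor norm N(V) = |v1|^2 * |v2|^2 * ... * |v2|^2
= 8 * 5
Running product: 8, 40
N(V) = 40


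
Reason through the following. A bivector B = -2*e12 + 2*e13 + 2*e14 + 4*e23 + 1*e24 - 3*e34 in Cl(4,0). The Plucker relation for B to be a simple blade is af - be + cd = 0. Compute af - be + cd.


Plucker relation: af - be + cd
a*f = (-2)*(-3) = 6
b*e = 2*1 = 2
c*d = 2*4 = 8
af - be + cd = 6 - 2 + 8
= 12


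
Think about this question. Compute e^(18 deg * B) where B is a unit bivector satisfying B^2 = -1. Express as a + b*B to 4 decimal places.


For a unit bivector B with B^2 = -1, the exponential series gives
e^(theta*B) = cos(theta) + sin(theta)*B (the GA analogue of Euler's formula).
theta = 18 degrees = 0.314159 rad
cos(18 deg) = 0.9511
sin(18 deg) = 0.3090
exp(theta*B) = 0.9511 + 0.3090*B


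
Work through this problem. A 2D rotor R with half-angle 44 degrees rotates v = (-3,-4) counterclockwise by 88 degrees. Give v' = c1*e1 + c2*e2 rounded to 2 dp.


Rotor R = cos(44deg) - sin(44deg)*e12
Rotation angle theta = 2 * 44 = 88 degrees
v' = R*v*~R rotates v by theta.
cos(88deg) = 0.0349, sin(88deg) = 0.9994
v'_1 = -3*cos(88deg) - (-4)*sin(88deg)
= -3*0.0349 - (-4)*0.9994
= 3.89
v'_2 = -3*sin(88deg) + (-4)*cos(88deg)
= -3*0.9994 + (-4)*0.0349
= -3.14
v' = 3.89*e1 - 3.14*e2


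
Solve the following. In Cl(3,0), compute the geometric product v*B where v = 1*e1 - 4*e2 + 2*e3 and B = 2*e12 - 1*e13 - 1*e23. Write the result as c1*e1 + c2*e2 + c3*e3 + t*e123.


vB has grade-1 (vector) and grade-3 (trivector) parts: vB = (v _| B) + (v ^ B).
Vector part <vB>_1:
  e1: -v2*b12 - v3*b13 = -(-4)*(2) - (2)*(-1) = 10
  e2: v1*b12 - v3*b23 = (1)*(2) - (2)*(-1) = 4
  e3: v1*b13 + v2*b23 = (1)*(-1) + (-4)*(-1) = 3
Trivector part <vB>_3:
  e123: v1*b23 - v2*b13 + v3*b12 = (1)*(-1) - (-4)*(-1) + (2)*(2) = -1
vB = 10*e1 + 4*e2 + 3*e3 - 1*e123


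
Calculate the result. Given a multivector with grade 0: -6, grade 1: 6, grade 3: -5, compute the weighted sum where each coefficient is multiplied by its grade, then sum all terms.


Grade-weighted sum = sum of grade_k * coefficient_k
0*(-6) = 0
1*6 = 6
3*(-5) = -15
Total = 0 + 6 + (-15) = -9


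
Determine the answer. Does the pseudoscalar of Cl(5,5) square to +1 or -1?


The pseudoscalar I = e1...e_n (product of all n generators) of Cl(p,q) satisfies I^2 = (-1)^(q + n(n-1)/2).
p = 5, q = 5, n = p + q = 10
n(n-1)/2 = 10 * 9 / 2 = 45
Exponent = q + n(n-1)/2 = 5 + 45 = 50
I^2 = (-1)^50 = +1


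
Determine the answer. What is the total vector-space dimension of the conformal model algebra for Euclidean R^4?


The conformal model of R^4 uses Cl(5,1): the 4 Euclidean generators plus two extra orthogonal generators e+ (e+^2 = +1) and e- (e-^2 = -1), from which the null vectors e0, einf are built.
Number of generators m = 4 + 2 = 6.
dim Cl(p,q) = 2^m = 2^6 = 64


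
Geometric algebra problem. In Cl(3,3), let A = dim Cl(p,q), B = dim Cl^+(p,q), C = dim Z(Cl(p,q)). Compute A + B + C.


n = 3 + 3 = 6
Total dim = 2^6 = 64
Even subalgebra dim = 2^5 = 32
n is even, so center dim = 1
Sum = 64 + 32 + 1 = 97


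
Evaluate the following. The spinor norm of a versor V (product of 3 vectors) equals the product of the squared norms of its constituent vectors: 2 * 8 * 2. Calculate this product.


Spinor norm N(V) = |v1|^2 * |v2|^2 * ... * |v3|^2
= 2 * 8 * 2
Running product: 2, 16, 32
N(V) = 32


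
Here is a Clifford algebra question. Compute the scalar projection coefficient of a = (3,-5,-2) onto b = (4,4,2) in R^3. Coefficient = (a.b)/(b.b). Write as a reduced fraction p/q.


Projection coefficient = (a . b) / (b . b)
a . b = 3*4 + (-5)*4 + (-2)*2
= 12 + (-20) + (-4) = -12
b . b = 4^2 + 4^2 + 2^2
= 16 + 16 + 4 = 36
Coefficient = -12/36
In lowest terms: -1/3


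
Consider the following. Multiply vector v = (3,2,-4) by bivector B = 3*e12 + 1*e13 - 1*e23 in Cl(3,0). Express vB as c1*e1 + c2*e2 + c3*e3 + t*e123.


vB has grade-1 (vector) and grade-3 (trivector) parts: vB = (v _| B) + (v ^ B).
Vector part <vB>_1:
  e1: -v2*b12 - v3*b13 = -(2)*(3) - (-4)*(1) = -2
  e2: v1*b12 - v3*b23 = (3)*(3) - (-4)*(-1) = 5
  e3: v1*b13 + v2*b23 = (3)*(1) + (2)*(-1) = 1
Trivector part <vB>_3:
  e123: v1*b23 - v2*b13 + v3*b12 = (3)*(-1) - (2)*(1) + (-4)*(3) = -17
vB = -2*e1 + 5*e2 + 1*e3 - 17*e123


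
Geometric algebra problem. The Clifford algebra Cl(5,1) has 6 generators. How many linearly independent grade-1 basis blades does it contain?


Number of grade-k basis blades in Cl(p,q) with n = p + q is C(n, k).
n = 5 + 1 = 6
C(6, 1) = 6! / (1! * 5!)
= 720 / (1 * 120)
= 6


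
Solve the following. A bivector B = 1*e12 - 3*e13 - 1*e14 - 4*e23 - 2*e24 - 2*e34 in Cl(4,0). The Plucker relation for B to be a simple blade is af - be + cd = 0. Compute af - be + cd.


Plucker relation: af - be + cd
a*f = 1*(-2) = -2
b*e = (-3)*(-2) = 6
c*d = (-1)*(-4) = 4
af - be + cd = -2 - 6 + 4
= -4


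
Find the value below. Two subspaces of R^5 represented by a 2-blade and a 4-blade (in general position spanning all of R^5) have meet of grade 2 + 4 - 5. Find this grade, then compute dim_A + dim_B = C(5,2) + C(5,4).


Meet grade = grade(A) + grade(B) - n
= 2 + 4 - 5 = 1
C(5,2) = 10
C(5,4) = 5
dim_A + dim_B = 10 + 5 = 15


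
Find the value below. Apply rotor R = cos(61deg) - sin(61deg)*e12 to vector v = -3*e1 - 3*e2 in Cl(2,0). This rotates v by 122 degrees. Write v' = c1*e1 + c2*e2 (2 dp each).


Rotor R = cos(61deg) - sin(61deg)*e12
Rotation angle theta = 2 * 61 = 122 degrees
v' = R*v*~R rotates v by theta.
cos(122deg) = -0.5299, sin(122deg) = 0.8480
v'_1 = -3*cos(122deg) - (-3)*sin(122deg)
= -3*(-0.5299) - (-3)*0.8480
= 4.13
v'_2 = -3*sin(122deg) + (-3)*cos(122deg)
= -3*0.8480 + (-3)*(-0.5299)
= -0.95
v' = 4.13*e1 - 0.95*e2


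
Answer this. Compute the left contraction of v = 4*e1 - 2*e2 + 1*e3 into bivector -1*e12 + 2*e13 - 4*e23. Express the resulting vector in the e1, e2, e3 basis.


Left contraction v _| B = <vB>_1 (grade-1 part of the geometric product vB).
Using e1_|e12 = e2, e2_|e12 = -e1, e1_|e13 = e3, e3_|e13 = -e1, e2_|e23 = e3, e3_|e23 = -e2:
e1 coeff: -v2*b12 - v3*b13 = -(-2)*(-1) - (1)*(2) = -4
e2 coeff: v1*b12 - v3*b23 = (4)*(-1) - (1)*(-4) = 0
e3 coeff: v1*b13 + v2*b23 = (4)*(2) + (-2)*(-4) = 16
v _| B = -4*e1 + 0*e2 + 16*e3


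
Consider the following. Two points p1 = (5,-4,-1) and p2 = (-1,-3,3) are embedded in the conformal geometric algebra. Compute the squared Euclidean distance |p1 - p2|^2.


p1 - p2 = (6, -1, -4)
|p1 - p2|^2 = 6^2 + (-1)^2 + (-4)^2
= 36 + 1 + 16
= 53


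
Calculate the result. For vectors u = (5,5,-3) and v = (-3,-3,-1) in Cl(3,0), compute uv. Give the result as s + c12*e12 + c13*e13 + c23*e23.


In Cl(3,0): e_i^2 = 1, e_ie_j = -e_je_i for i != j.
Scalar part = u . v = 5*(-3) + 5*(-3) + (-3)*(-1)
= -15 + (-15) + 3 = -27
e12 coeff = 5*(-3) - 5*(-3) = -15 - (-15) = 0
e13 coeff = 5*(-1) - (-3)*(-3) = -5 - 9 = -14
e23 coeff = 5*(-1) - (-3)*(-3) = -5 - 9 = -14
uv = -27 + 0*e12 - 14*e13 - 14*e23


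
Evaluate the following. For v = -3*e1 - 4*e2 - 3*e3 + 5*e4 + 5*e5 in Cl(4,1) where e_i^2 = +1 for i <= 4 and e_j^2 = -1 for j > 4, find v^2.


v^2 = sum of c_i^2 * e_i^2
Positive signature terms (e_i^2 = +1): (-3)^2 + (-4)^2 + (-3)^2 + 5^2 = 59
Negative signature terms (e_j^2 = -1): 5^2 = 25
v^2 = 59 - 25 = 34


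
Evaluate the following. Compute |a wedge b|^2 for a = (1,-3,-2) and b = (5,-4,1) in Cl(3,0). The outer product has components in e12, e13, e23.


a wedge b = (a1*b2 - a2*b1)*e12 + (a1*b3 - a3*b1)*e13 + (a2*b3 - a3*b2)*e23
e12 coeff: 1*(-4) - (-3)*5 = -4 - (-15) = 11
e13 coeff: 1*1 - (-2)*5 = 1 - (-10) = 11
e23 coeff: (-3)*1 - (-2)*(-4) = -3 - 8 = -11
|a wedge b|^2 = 11^2 + 11^2 + (-11)^2
= 121 + 121 + 121
= 363


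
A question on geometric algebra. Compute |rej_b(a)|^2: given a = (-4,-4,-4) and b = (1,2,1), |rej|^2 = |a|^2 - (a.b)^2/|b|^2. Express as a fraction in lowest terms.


|a|^2 = (-4)^2 + (-4)^2 + (-4)^2 = 48
|b|^2 = 1^2 + 2^2 + 1^2 = 6
a . b = (-4)*1 + (-4)*2 + (-4)*1 = -16
(a.b)^2 = (-16)^2 = 256
|rej|^2 = 48 - 256/6
= (288 - 256)/6
= 32/6
In lowest terms: 16/3


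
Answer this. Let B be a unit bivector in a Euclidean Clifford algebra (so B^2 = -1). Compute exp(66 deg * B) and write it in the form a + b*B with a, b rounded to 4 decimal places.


For a unit bivector B with B^2 = -1, the exponential series gives
e^(theta*B) = cos(theta) + sin(theta)*B (the GA analogue of Euler's formula).
theta = 66 degrees = 1.151917 rad
cos(66 deg) = 0.4067
sin(66 deg) = 0.9135
exp(theta*B) = 0.4067 + 0.9135*B


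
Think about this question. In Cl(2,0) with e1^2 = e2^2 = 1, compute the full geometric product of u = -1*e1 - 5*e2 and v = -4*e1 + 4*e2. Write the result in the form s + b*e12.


Expand: (-1*e1 - 5*e2)(-4*e1 + 4*e2)
= (-1)*(-4)*e1e1 + (-1)*4*e1e2 + (-5)*(-4)*e2e1 + (-5)*4*e2e2
Using e1^2 = e2^2 = 1, e2e1 = -e1e2:
Scalar part s = (-1)*(-4) + (-5)*4 = 4 + (-20) = -16
Bivector part b = (-1)*4 - (-5)*(-4) = -4 - 20 = -24
uv = -16 - 24*e12


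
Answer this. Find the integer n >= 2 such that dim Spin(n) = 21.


dim Spin(n) = dim so(n) = n(n-1)/2.
Solve n(n-1)/2 = 21, i.e. n^2 - n - 42 = 0.
Discriminant = 1 + 8*21 = 169
n = (1 + sqrt(169))/2 = (1 + 13)/2 = 7


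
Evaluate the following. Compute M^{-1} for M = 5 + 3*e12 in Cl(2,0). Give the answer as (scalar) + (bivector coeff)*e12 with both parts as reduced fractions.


M = 5 + 3*e12, where e12^2 = -1.
Since M commutes with its reverse ~M = a - b*e12, M * ~M = a^2 - b^2*e12^2 = a^2 + b^2.
So M^{-1} = ~M / (a^2 + b^2) = (a - b*e12)/(a^2 + b^2).
a^2 + b^2 = 25 + 9 = 34
Scalar part = 5/34 = 5/34
Bivector coeff = -3/34 = -3/34
M^{-1} = 5/34 - 3/34*e12


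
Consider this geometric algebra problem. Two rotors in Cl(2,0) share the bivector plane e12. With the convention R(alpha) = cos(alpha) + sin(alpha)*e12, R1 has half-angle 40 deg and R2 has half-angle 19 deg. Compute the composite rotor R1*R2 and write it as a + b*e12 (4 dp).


Same-plane rotors commute and their half-angles add:
R1*R2 = cos(a1 + a2) + sin(a1 + a2)*e12.
a1 + a2 = 40 + 19 = 59 deg
cos(59 deg) = 0.5150
sin(59 deg) = 0.8572
R1*R2 = 0.5150 + 0.8572*e12


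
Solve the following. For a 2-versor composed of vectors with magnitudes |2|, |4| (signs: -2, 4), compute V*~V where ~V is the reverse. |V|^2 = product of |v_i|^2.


Each vector v_i has |v_i|^2 = s_i^2
Squared scales: (-2)^2 = 4, 4^2 = 16
|V|^2 = 4 * 16
= 64


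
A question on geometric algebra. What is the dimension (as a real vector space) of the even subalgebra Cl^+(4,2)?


Even subalgebra dimension = 2^(n-1)
n = 4 + 2 = 6
2^(6 - 1) = 2^5 = 32
Verification: sum of C(6,k) for even k = 1 + 15 + 15 + 1 = 32
Result = 32


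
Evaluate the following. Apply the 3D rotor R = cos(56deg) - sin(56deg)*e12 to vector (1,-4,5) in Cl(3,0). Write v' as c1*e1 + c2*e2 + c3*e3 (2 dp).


Rotor R = cos(56deg) - sin(56deg)*e12
Rotation angle theta = 2 * 56 = 112 degrees in the e12 plane (e1 -> e2).
The component perpendicular to the plane (e3) is invariant: v'_3 = v3 = 5.00
cos(112deg) = -0.3746, sin(112deg) = 0.9272
v'_1 = v1*cos(theta) - v2*sin(theta) = 1*(-0.3746) - (-4)*0.9272 = 3.33
v'_2 = v1*sin(theta) + v2*cos(theta) = 1*0.9272 + (-4)*(-0.3746) = 2.43
v' = 3.33*e1 + 2.43*e2 + 5.00*e3


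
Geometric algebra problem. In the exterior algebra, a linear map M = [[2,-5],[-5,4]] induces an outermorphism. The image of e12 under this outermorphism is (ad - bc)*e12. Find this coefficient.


The outermorphism of a linear map f sends e1^e2 to f(e1)^f(e2).
f(e1) = 2*e1 - 5*e2
f(e2) = -5*e1 + 4*e2
f(e1) ^ f(e2) = (2*e1 - 5*e2) ^ (-5*e1 + 4*e2)
= 2*4*e12 + (-5)*(-5)*e21
= (8 - 25)*e12
= -17*e12
Coefficient = -17


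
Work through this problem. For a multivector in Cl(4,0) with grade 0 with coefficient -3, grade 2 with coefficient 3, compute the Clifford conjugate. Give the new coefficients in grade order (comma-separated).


Clifford conjugate sign for grade k: (-1)^(k(k+1)/2)
Grade 0: (-1)^(0*1/2) = (-1)^0 = 1, coeff -3 -> -3
Grade 2: (-1)^(2*3/2) = (-1)^3 = -1, coeff 3 -> -3
Conjugated coefficients: -3, -3


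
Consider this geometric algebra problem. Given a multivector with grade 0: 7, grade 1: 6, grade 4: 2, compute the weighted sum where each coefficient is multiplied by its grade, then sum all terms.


Grade-weighted sum = sum of grade_k * coefficient_k
0*7 = 0
1*6 = 6
4*2 = 8
Total = 0 + 6 + 8 = 14


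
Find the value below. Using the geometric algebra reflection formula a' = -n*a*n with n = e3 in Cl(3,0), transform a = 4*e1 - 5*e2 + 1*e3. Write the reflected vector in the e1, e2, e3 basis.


Reflection formula: a' = -n*a*n, with n = e3 (unit vector, n^2 = 1).
For reflection through hyperplane perp to e3:
The component along e3 flips sign, others stay.
a = (4, -5, 1)
a' = (4, -5, -1)
a' = 4*e1 - 5*e2 - 1*e3


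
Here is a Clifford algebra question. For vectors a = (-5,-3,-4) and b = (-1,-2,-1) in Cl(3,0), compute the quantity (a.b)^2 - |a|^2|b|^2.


a . b = (-5)*(-1) + (-3)*(-2) + (-4)*(-1)
= 5 + 6 + 4 = 15
|a|^2 = (-5)^2 + (-3)^2 + (-4)^2 = 50
|b|^2 = (-1)^2 + (-2)^2 + (-1)^2 = 6
(a.b)^2 = 15^2 = 225
|a|^2 * |b|^2 = 50 * 6 = 300
Result = 225 - 300 = -75


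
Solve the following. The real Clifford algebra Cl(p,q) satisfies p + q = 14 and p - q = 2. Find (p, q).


We need p + q = 14 and p - q = 2.
Adding: 2p = 14 + 2 = 16, so p = 8.
Then q = 14 - 8 = 6.
(p, q) = (8, 6)


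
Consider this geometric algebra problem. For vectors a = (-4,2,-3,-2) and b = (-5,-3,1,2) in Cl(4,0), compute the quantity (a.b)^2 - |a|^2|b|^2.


a . b = (-4)*(-5) + 2*(-3) + (-3)*1 + (-2)*2
= 20 + (-6) + (-3) + (-4) = 7
|a|^2 = (-4)^2 + 2^2 + (-3)^2 + (-2)^2 = 33
|b|^2 = (-5)^2 + (-3)^2 + 1^2 + 2^2 = 39
(a.b)^2 = 7^2 = 49
|a|^2 * |b|^2 = 33 * 39 = 1287
Result = 49 - 1287 = -1238


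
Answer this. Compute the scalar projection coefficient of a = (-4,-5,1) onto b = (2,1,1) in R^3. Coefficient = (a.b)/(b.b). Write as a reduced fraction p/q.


Projection coefficient = (a . b) / (b . b)
a . b = (-4)*2 + (-5)*1 + 1*1
= -8 + (-5) + 1 = -12
b . b = 2^2 + 1^2 + 1^2
= 4 + 1 + 1 = 6
Coefficient = -12/6
In lowest terms: -2/1


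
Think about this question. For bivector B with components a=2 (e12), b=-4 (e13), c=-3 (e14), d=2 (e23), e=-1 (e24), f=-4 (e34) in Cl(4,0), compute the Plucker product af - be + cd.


Plucker relation: af - be + cd
a*f = 2*(-4) = -8
b*e = (-4)*(-1) = 4
c*d = (-3)*2 = -6
af - be + cd = -8 - 4 + (-6)
= -18


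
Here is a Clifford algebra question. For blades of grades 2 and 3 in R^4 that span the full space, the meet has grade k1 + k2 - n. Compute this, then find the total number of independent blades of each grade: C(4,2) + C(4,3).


Meet grade = grade(A) + grade(B) - n
= 2 + 3 - 4 = 1
C(4,2) = 6
C(4,3) = 4
dim_A + dim_B = 6 + 4 = 10


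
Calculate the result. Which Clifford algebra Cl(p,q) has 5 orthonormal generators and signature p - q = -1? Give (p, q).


We need p + q = 5 and p - q = -1.
Adding: 2p = 5 + (-1) = 4, so p = 2.
Then q = 5 - 2 = 3.
(p, q) = (2, 3)


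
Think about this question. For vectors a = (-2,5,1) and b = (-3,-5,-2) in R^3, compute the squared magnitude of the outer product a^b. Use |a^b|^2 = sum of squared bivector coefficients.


a wedge b = (a1*b2 - a2*b1)*e12 + (a1*b3 - a3*b1)*e13 + (a2*b3 - a3*b2)*e23
e12 coeff: (-2)*(-5) - 5*(-3) = 10 - (-15) = 25
e13 coeff: (-2)*(-2) - 1*(-3) = 4 - (-3) = 7
e23 coeff: 5*(-2) - 1*(-5) = -10 - (-5) = -5
|a wedge b|^2 = 25^2 + 7^2 + (-5)^2
= 625 + 49 + 25
= 699


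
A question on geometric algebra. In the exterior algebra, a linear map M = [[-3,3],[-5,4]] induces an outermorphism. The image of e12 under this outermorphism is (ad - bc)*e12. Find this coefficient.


The outermorphism of a linear map f sends e1^e2 to f(e1)^f(e2).
f(e1) = -3*e1 - 5*e2
f(e2) = 3*e1 + 4*e2
f(e1) ^ f(e2) = (-3*e1 - 5*e2) ^ (3*e1 + 4*e2)
= (-3)*4*e12 + (-5)*3*e21
= (-12 - (-15))*e12
= 3*e12
Coefficient = 3


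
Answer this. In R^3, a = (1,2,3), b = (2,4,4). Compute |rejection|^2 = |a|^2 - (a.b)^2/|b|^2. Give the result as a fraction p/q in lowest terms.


|a|^2 = 1^2 + 2^2 + 3^2 = 14
|b|^2 = 2^2 + 4^2 + 4^2 = 36
a . b = 1*2 + 2*4 + 3*4 = 22
(a.b)^2 = 22^2 = 484
|rej|^2 = 14 - 484/36
= (504 - 484)/36
= 20/36
In lowest terms: 5/9


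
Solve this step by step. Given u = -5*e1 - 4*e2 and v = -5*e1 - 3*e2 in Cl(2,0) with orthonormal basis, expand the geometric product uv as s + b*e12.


Expand: (-5*e1 - 4*e2)(-5*e1 - 3*e2)
= (-5)*(-5)*e1e1 + (-5)*(-3)*e1e2 + (-4)*(-5)*e2e1 + (-4)*(-3)*e2e2
Using e1^2 = e2^2 = 1, e2e1 = -e1e2:
Scalar part s = (-5)*(-5) + (-4)*(-3) = 25 + 12 = 37
Bivector part b = (-5)*(-3) - (-4)*(-5) = 15 - 20 = -5
uv = 37 - 5*e12


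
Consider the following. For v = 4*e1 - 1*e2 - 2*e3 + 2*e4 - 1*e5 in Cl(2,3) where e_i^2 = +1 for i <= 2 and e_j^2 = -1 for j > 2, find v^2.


v^2 = sum of c_i^2 * e_i^2
Positive signature terms (e_i^2 = +1): 4^2 + (-1)^2 = 17
Negative signature terms (e_j^2 = -1): (-2)^2 + 2^2 + (-1)^2 = 9
v^2 = 17 - 9 = 8


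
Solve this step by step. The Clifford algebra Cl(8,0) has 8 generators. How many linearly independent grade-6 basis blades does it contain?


Number of grade-k basis blades in Cl(p,q) with n = p + q is C(n, k).
n = 8 + 0 = 8
C(8, 6) = 8! / (6! * 2!)
= 40320 / (720 * 2)
= 28


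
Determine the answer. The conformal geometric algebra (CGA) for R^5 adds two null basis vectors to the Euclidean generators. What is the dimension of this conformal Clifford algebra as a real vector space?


The conformal model of R^5 uses Cl(6,1): the 5 Euclidean generators plus two extra orthogonal generators e+ (e+^2 = +1) and e- (e-^2 = -1), from which the null vectors e0, einf are built.
Number of generators m = 5 + 2 = 7.
dim Cl(p,q) = 2^m = 2^7 = 128


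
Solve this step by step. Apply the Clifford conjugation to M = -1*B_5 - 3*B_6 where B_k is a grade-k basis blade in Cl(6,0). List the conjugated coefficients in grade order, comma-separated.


Clifford conjugate sign for grade k: (-1)^(k(k+1)/2)
Grade 5: (-1)^(5*6/2) = (-1)^15 = -1, coeff -1 -> 1
Grade 6: (-1)^(6*7/2) = (-1)^21 = -1, coeff -3 -> 3
Conjugated coefficients: 1, 3


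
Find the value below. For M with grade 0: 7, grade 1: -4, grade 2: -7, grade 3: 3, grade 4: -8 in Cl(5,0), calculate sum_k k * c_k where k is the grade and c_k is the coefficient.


Grade-weighted sum = sum of grade_k * coefficient_k
0*7 = 0
1*(-4) = -4
2*(-7) = -14
3*3 = 9
4*(-8) = -32
Total = 0 + (-4) + (-14) + 9 + (-32) = -41


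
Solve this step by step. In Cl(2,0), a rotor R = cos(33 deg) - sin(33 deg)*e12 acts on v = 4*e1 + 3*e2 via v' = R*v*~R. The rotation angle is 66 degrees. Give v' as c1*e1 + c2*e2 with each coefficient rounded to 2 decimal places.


Rotor R = cos(33deg) - sin(33deg)*e12
Rotation angle theta = 2 * 33 = 66 degrees
v' = R*v*~R rotates v by theta.
cos(66deg) = 0.4067, sin(66deg) = 0.9135
v'_1 = 4*cos(66deg) - 3*sin(66deg)
= 4*0.4067 - 3*0.9135
= -1.11
v'_2 = 4*sin(66deg) + 3*cos(66deg)
= 4*0.9135 + 3*0.4067
= 4.87
v' = -1.11*e1 + 4.87*e2


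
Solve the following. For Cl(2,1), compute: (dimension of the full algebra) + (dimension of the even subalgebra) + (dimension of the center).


n = 2 + 1 = 3
Total dim = 2^3 = 8
Even subalgebra dim = 2^2 = 4
n is odd, so center dim = 2
Sum = 8 + 4 + 2 = 14


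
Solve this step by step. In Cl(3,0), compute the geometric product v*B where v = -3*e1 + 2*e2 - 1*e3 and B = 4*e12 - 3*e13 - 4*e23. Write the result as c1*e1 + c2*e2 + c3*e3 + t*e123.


vB has grade-1 (vector) and grade-3 (trivector) parts: vB = (v _| B) + (v ^ B).
Vector part <vB>_1:
  e1: -v2*b12 - v3*b13 = -(2)*(4) - (-1)*(-3) = -11
  e2: v1*b12 - v3*b23 = (-3)*(4) - (-1)*(-4) = -16
  e3: v1*b13 + v2*b23 = (-3)*(-3) + (2)*(-4) = 1
Trivector part <vB>_3:
  e123: v1*b23 - v2*b13 + v3*b12 = (-3)*(-4) - (2)*(-3) + (-1)*(4) = 14
vB = -11*e1 - 16*e2 + 1*e3 + 14*e123


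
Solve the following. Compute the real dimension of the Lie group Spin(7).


Spin(n) double-covers SO(n); both have Lie algebra so(n) of dimension n(n-1)/2.
n = 7
n(n-1) = 7 * 6 = 42
dim Spin(7) = 42/2 = 21


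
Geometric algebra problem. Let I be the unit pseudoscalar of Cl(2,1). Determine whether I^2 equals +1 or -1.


The pseudoscalar I = e1...e_n (product of all n generators) of Cl(p,q) satisfies I^2 = (-1)^(q + n(n-1)/2).
p = 2, q = 1, n = p + q = 3
n(n-1)/2 = 3 * 2 / 2 = 3
Exponent = q + n(n-1)/2 = 1 + 3 = 4
I^2 = (-1)^4 = +1


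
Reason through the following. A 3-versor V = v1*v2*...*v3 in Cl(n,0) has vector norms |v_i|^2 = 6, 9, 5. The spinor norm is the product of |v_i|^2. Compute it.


Spinor norm N(V) = |v1|^2 * |v2|^2 * ... * |v3|^2
= 6 * 9 * 5
Running product: 6, 54, 270
N(V) = 270


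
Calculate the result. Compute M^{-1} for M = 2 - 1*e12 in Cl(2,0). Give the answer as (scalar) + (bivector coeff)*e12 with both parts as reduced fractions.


M = 2 - 1*e12, where e12^2 = -1.
Since M commutes with its reverse ~M = a - b*e12, M * ~M = a^2 - b^2*e12^2 = a^2 + b^2.
So M^{-1} = ~M / (a^2 + b^2) = (a - b*e12)/(a^2 + b^2).
a^2 + b^2 = 4 + 1 = 5
Scalar part = 2/5 = 2/5
Bivector coeff = 1/5 = 1/5
M^{-1} = 2/5 + 1/5*e12


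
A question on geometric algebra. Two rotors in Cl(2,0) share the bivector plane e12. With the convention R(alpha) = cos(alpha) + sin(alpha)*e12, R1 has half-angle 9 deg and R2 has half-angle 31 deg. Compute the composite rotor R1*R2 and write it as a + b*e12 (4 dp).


Same-plane rotors commute and their half-angles add:
R1*R2 = cos(a1 + a2) + sin(a1 + a2)*e12.
a1 + a2 = 9 + 31 = 40 deg
cos(40 deg) = 0.7660
sin(40 deg) = 0.6428
R1*R2 = 0.7660 + 0.6428*e12


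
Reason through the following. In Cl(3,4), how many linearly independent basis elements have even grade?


Even subalgebra dimension = 2^(n-1)
n = 3 + 4 = 7
2^(7 - 1) = 2^6 = 64
Verification: sum of C(7,k) for even k = 1 + 21 + 35 + 7 = 64
Result = 64


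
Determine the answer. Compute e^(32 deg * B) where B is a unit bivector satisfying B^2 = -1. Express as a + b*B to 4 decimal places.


For a unit bivector B with B^2 = -1, the exponential series gives
e^(theta*B) = cos(theta) + sin(theta)*B (the GA analogue of Euler's formula).
theta = 32 degrees = 0.558505 rad
cos(32 deg) = 0.8480
sin(32 deg) = 0.5299
exp(theta*B) = 0.8480 + 0.5299*B


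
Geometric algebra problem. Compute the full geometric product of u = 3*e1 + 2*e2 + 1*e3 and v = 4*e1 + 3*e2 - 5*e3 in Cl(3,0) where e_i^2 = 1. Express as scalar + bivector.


In Cl(3,0): e_i^2 = 1, e_ie_j = -e_je_i for i != j.
Scalar part = u . v = 3*4 + 2*3 + 1*(-5)
= 12 + 6 + (-5) = 13
e12 coeff = 3*3 - 2*4 = 9 - 8 = 1
e13 coeff = 3*(-5) - 1*4 = -15 - 4 = -19
e23 coeff = 2*(-5) - 1*3 = -10 - 3 = -13
uv = 13 + 1*e12 - 19*e13 - 13*e23


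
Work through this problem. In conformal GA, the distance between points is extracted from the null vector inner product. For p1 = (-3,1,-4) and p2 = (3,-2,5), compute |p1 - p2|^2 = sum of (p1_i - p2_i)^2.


p1 - p2 = (-6, 3, -9)
|p1 - p2|^2 = (-6)^2 + 3^2 + (-9)^2
= 36 + 9 + 81
= 126


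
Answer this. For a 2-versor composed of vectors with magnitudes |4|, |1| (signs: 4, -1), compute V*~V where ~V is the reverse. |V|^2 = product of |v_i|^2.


Each vector v_i has |v_i|^2 = s_i^2
Squared scales: 4^2 = 16, (-1)^2 = 1
|V|^2 = 16 * 1
= 16


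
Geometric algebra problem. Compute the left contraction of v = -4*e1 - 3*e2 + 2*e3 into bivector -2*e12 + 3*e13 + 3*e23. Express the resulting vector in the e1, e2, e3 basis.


Left contraction v _| B = <vB>_1 (grade-1 part of the geometric product vB).
Using e1_|e12 = e2, e2_|e12 = -e1, e1_|e13 = e3, e3_|e13 = -e1, e2_|e23 = e3, e3_|e23 = -e2:
e1 coeff: -v2*b12 - v3*b13 = -(-3)*(-2) - (2)*(3) = -12
e2 coeff: v1*b12 - v3*b23 = (-4)*(-2) - (2)*(3) = 2
e3 coeff: v1*b13 + v2*b23 = (-4)*(3) + (-3)*(3) = -21
v _| B = -12*e1 + 2*e2 - 21*e3


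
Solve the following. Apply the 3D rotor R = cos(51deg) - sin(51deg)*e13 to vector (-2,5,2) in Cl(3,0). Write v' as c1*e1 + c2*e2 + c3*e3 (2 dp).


Rotor R = cos(51deg) - sin(51deg)*e13
Rotation angle theta = 2 * 51 = 102 degrees in the e13 plane (e1 -> e3).
The component perpendicular to the plane (e2) is invariant: v'_2 = v2 = 5.00
cos(102deg) = -0.2079, sin(102deg) = 0.9781
v'_1 = v1*cos(theta) - v3*sin(theta) = -2*(-0.2079) - 2*0.9781 = -1.54
v'_3 = v1*sin(theta) + v3*cos(theta) = -2*0.9781 + 2*(-0.2079) = -2.37
v' = -1.54*e1 + 5.00*e2 - 2.37*e3


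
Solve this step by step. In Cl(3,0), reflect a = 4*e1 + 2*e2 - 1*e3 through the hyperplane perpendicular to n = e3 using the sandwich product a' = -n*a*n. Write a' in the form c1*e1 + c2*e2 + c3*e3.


Reflection formula: a' = -n*a*n, with n = e3 (unit vector, n^2 = 1).
For reflection through hyperplane perp to e3:
The component along e3 flips sign, others stay.
a = (4, 2, -1)
a' = (4, 2, 1)
a' = 4*e1 + 2*e2 + 1*e3


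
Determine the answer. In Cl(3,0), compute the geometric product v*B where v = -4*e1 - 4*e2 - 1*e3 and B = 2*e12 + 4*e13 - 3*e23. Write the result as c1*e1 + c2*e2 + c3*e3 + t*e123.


vB has grade-1 (vector) and grade-3 (trivector) parts: vB = (v _| B) + (v ^ B).
Vector part <vB>_1:
  e1: -v2*b12 - v3*b13 = -(-4)*(2) - (-1)*(4) = 12
  e2: v1*b12 - v3*b23 = (-4)*(2) - (-1)*(-3) = -11
  e3: v1*b13 + v2*b23 = (-4)*(4) + (-4)*(-3) = -4
Trivector part <vB>_3:
  e123: v1*b23 - v2*b13 + v3*b12 = (-4)*(-3) - (-4)*(4) + (-1)*(2) = 26
vB = 12*e1 - 11*e2 - 4*e3 + 26*e123


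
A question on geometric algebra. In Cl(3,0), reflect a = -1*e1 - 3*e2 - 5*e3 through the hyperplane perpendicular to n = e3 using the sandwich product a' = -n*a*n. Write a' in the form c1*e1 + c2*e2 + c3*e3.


Reflection formula: a' = -n*a*n, with n = e3 (unit vector, n^2 = 1).
For reflection through hyperplane perp to e3:
The component along e3 flips sign, others stay.
a = (-1, -3, -5)
a' = (-1, -3, 5)
a' = -1*e1 - 3*e2 + 5*e3


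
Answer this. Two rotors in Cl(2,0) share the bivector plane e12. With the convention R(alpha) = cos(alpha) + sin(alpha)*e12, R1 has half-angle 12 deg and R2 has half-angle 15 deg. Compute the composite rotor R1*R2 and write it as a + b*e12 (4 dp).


Same-plane rotors commute and their half-angles add:
R1*R2 = cos(a1 + a2) + sin(a1 + a2)*e12.
a1 + a2 = 12 + 15 = 27 deg
cos(27 deg) = 0.8910
sin(27 deg) = 0.4540
R1*R2 = 0.8910 + 0.4540*e12


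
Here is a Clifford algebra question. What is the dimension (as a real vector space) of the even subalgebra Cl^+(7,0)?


Even subalgebra dimension = 2^(n-1)
n = 7 + 0 = 7
2^(7 - 1) = 2^6 = 64
Verification: sum of C(7,k) for even k = 1 + 21 + 35 + 7 = 64
Result = 64


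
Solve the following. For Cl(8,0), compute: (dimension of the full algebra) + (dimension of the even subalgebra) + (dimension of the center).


n = 8 + 0 = 8
Total dim = 2^8 = 256
Even subalgebra dim = 2^7 = 128
n is even, so center dim = 1
Sum = 256 + 128 + 1 = 385


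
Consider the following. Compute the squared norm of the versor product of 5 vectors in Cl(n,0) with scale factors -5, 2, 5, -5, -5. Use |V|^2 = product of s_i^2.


Each vector v_i has |v_i|^2 = s_i^2
Squared scales: (-5)^2 = 25, 2^2 = 4, 5^2 = 25, (-5)^2 = 25, (-5)^2 = 25
|V|^2 = 25 * 4 * 25 * 25 * 25
= 1562500


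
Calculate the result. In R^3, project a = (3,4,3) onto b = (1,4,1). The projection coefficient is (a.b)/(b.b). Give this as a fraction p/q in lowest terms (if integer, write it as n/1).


Projection coefficient = (a . b) / (b . b)
a . b = 3*1 + 4*4 + 3*1
= 3 + 16 + 3 = 22
b . b = 1^2 + 4^2 + 1^2
= 1 + 16 + 1 = 18
Coefficient = 22/18
In lowest terms: 11/9


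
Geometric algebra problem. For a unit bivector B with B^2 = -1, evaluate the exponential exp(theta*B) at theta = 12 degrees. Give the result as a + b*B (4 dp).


For a unit bivector B with B^2 = -1, the exponential series gives
e^(theta*B) = cos(theta) + sin(theta)*B (the GA analogue of Euler's formula).
theta = 12 degrees = 0.20944 rad
cos(12 deg) = 0.9781
sin(12 deg) = 0.2079
exp(theta*B) = 0.9781 + 0.2079*B


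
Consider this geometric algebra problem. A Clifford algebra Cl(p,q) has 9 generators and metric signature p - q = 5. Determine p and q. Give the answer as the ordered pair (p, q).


We need p + q = 9 and p - q = 5.
Adding: 2p = 9 + 5 = 14, so p = 7.
Then q = 9 - 7 = 2.
(p, q) = (7, 2)


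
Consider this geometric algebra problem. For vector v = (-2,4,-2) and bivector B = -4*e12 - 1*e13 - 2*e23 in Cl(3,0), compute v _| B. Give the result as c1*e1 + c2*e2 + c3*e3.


Left contraction v _| B = <vB>_1 (grade-1 part of the geometric product vB).
Using e1_|e12 = e2, e2_|e12 = -e1, e1_|e13 = e3, e3_|e13 = -e1, e2_|e23 = e3, e3_|e23 = -e2:
e1 coeff: -v2*b12 - v3*b13 = -(4)*(-4) - (-2)*(-1) = 14
e2 coeff: v1*b12 - v3*b23 = (-2)*(-4) - (-2)*(-2) = 4
e3 coeff: v1*b13 + v2*b23 = (-2)*(-1) + (4)*(-2) = -6
v _| B = 14*e1 + 4*e2 - 6*e3


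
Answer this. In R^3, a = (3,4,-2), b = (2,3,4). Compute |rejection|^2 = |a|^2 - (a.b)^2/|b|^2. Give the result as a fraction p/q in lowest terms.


|a|^2 = 3^2 + 4^2 + (-2)^2 = 29
|b|^2 = 2^2 + 3^2 + 4^2 = 29
a . b = 3*2 + 4*3 + (-2)*4 = 10
(a.b)^2 = 10^2 = 100
|rej|^2 = 29 - 100/29
= (841 - 100)/29
= 741/29
In lowest terms: 741/29


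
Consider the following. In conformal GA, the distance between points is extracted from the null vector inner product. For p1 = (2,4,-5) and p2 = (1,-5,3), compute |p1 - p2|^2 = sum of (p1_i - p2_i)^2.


p1 - p2 = (1, 9, -8)
|p1 - p2|^2 = 1^2 + 9^2 + (-8)^2
= 1 + 81 + 64
= 146


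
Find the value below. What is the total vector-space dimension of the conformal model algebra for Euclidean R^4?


The conformal model of R^4 uses Cl(5,1): the 4 Euclidean generators plus two extra orthogonal generators e+ (e+^2 = +1) and e- (e-^2 = -1), from which the null vectors e0, einf are built.
Number of generators m = 4 + 2 = 6.
dim Cl(p,q) = 2^m = 2^6 = 64


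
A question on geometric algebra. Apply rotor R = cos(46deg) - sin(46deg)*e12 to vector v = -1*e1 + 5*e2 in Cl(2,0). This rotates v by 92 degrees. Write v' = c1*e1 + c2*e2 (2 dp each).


Rotor R = cos(46deg) - sin(46deg)*e12
Rotation angle theta = 2 * 46 = 92 degrees
v' = R*v*~R rotates v by theta.
cos(92deg) = -0.0349, sin(92deg) = 0.9994
v'_1 = -1*cos(92deg) - 5*sin(92deg)
= -1*(-0.0349) - 5*0.9994
= -4.96
v'_2 = -1*sin(92deg) + 5*cos(92deg)
= -1*0.9994 + 5*(-0.0349)
= -1.17
v' = -4.96*e1 - 1.17*e2


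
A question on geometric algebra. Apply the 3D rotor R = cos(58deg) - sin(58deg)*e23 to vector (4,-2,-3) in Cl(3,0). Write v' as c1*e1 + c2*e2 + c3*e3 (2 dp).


Rotor R = cos(58deg) - sin(58deg)*e23
Rotation angle theta = 2 * 58 = 116 degrees in the e23 plane (e2 -> e3).
The component perpendicular to the plane (e1) is invariant: v'_1 = v1 = 4.00
cos(116deg) = -0.4384, sin(116deg) = 0.8988
v'_2 = v2*cos(theta) - v3*sin(theta) = -2*(-0.4384) - (-3)*0.8988 = 3.57
v'_3 = v2*sin(theta) + v3*cos(theta) = -2*0.8988 + (-3)*(-0.4384) = -0.48
v' = 4.00*e1 + 3.57*e2 - 0.48*e3


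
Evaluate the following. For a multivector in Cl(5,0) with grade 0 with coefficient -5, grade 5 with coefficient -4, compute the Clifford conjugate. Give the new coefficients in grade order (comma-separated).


Clifford conjugate sign for grade k: (-1)^(k(k+1)/2)
Grade 0: (-1)^(0*1/2) = (-1)^0 = 1, coeff -5 -> -5
Grade 5: (-1)^(5*6/2) = (-1)^15 = -1, coeff -4 -> 4
Conjugated coefficients: -5, 4


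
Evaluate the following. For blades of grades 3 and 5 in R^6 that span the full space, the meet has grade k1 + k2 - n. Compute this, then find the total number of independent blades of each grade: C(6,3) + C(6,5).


Meet grade = grade(A) + grade(B) - n
= 3 + 5 - 6 = 2
C(6,3) = 20
C(6,5) = 6
dim_A + dim_B = 20 + 6 = 26


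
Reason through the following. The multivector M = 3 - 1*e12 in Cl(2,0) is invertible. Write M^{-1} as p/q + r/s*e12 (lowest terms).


M = 3 - 1*e12, where e12^2 = -1.
Since M commutes with its reverse ~M = a - b*e12, M * ~M = a^2 - b^2*e12^2 = a^2 + b^2.
So M^{-1} = ~M / (a^2 + b^2) = (a - b*e12)/(a^2 + b^2).
a^2 + b^2 = 9 + 1 = 10
Scalar part = 3/10 = 3/10
Bivector coeff = 1/10 = 1/10
M^{-1} = 3/10 + 1/10*e12


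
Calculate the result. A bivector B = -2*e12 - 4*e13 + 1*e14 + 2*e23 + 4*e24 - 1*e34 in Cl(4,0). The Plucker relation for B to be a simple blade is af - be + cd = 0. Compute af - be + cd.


Plucker relation: af - be + cd
a*f = (-2)*(-1) = 2
b*e = (-4)*4 = -16
c*d = 1*2 = 2
af - be + cd = 2 - (-16) + 2
= 20


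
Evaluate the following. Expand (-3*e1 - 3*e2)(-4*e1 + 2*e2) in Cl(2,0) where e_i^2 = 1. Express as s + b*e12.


Expand: (-3*e1 - 3*e2)(-4*e1 + 2*e2)
= (-3)*(-4)*e1e1 + (-3)*2*e1e2 + (-3)*(-4)*e2e1 + (-3)*2*e2e2
Using e1^2 = e2^2 = 1, e2e1 = -e1e2:
Scalar part s = (-3)*(-4) + (-3)*2 = 12 + (-6) = 6
Bivector part b = (-3)*2 - (-3)*(-4) = -6 - 12 = -18
uv = 6 - 18*e12


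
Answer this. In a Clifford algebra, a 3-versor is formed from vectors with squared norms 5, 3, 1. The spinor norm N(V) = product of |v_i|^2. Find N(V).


Spinor norm N(V) = |v1|^2 * |v2|^2 * ... * |v3|^2
= 5 * 3 * 1
Running product: 5, 15, 15
N(V) = 15


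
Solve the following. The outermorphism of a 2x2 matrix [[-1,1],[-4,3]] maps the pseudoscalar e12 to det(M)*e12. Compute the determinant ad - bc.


The outermorphism of a linear map f sends e1^e2 to f(e1)^f(e2).
f(e1) = -1*e1 - 4*e2
f(e2) = 1*e1 + 3*e2
f(e1) ^ f(e2) = (-1*e1 - 4*e2) ^ (1*e1 + 3*e2)
= (-1)*3*e12 + (-4)*1*e21
= (-3 - (-4))*e12
= 1*e12
Coefficient = 1


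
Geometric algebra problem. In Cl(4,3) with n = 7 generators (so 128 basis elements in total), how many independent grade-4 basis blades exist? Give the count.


Number of grade-k basis blades in Cl(p,q) with n = p + q is C(n, k).
n = 4 + 3 = 7
C(7, 4) = 7! / (4! * 3!)
= 5040 / (24 * 6)
= 35


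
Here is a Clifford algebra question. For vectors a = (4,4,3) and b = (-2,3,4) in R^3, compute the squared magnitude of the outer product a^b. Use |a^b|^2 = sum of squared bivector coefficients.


a wedge b = (a1*b2 - a2*b1)*e12 + (a1*b3 - a3*b1)*e13 + (a2*b3 - a3*b2)*e23
e12 coeff: 4*3 - 4*(-2) = 12 - (-8) = 20
e13 coeff: 4*4 - 3*(-2) = 16 - (-6) = 22
e23 coeff: 4*4 - 3*3 = 16 - 9 = 7
|a wedge b|^2 = 20^2 + 22^2 + 7^2
= 400 + 484 + 49
= 933


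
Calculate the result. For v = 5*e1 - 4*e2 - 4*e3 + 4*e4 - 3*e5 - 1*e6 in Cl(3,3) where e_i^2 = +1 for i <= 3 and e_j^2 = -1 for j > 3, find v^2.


v^2 = sum of c_i^2 * e_i^2
Positive signature terms (e_i^2 = +1): 5^2 + (-4)^2 + (-4)^2 = 57
Negative signature terms (e_j^2 = -1): 4^2 + (-3)^2 + (-1)^2 = 26
v^2 = 57 - 26 = 31


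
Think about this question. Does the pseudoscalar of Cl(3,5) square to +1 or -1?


The pseudoscalar I = e1...e_n (product of all n generators) of Cl(p,q) satisfies I^2 = (-1)^(q + n(n-1)/2).
p = 3, q = 5, n = p + q = 8
n(n-1)/2 = 8 * 7 / 2 = 28
Exponent = q + n(n-1)/2 = 5 + 28 = 33
I^2 = (-1)^33 = -1


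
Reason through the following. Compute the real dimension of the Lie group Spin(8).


Spin(n) double-covers SO(n); both have Lie algebra so(n) of dimension n(n-1)/2.
n = 8
n(n-1) = 8 * 7 = 56
dim Spin(8) = 56/2 = 28


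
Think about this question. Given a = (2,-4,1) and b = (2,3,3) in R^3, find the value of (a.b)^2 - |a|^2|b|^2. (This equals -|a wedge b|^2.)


a . b = 2*2 + (-4)*3 + 1*3
= 4 + (-12) + 3 = -5
|a|^2 = 2^2 + (-4)^2 + 1^2 = 21
|b|^2 = 2^2 + 3^2 + 3^2 = 22
(a.b)^2 = (-5)^2 = 25
|a|^2 * |b|^2 = 21 * 22 = 462
Result = 25 - 462 = -437


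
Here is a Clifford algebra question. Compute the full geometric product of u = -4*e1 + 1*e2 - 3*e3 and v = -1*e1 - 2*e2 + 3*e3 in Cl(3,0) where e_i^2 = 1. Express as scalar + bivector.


In Cl(3,0): e_i^2 = 1, e_ie_j = -e_je_i for i != j.
Scalar part = u . v = (-4)*(-1) + 1*(-2) + (-3)*3
= 4 + (-2) + (-9) = -7
e12 coeff = (-4)*(-2) - 1*(-1) = 8 - (-1) = 9
e13 coeff = (-4)*3 - (-3)*(-1) = -12 - 3 = -15
e23 coeff = 1*3 - (-3)*(-2) = 3 - 6 = -3
uv = -7 + 9*e12 - 15*e13 - 3*e23


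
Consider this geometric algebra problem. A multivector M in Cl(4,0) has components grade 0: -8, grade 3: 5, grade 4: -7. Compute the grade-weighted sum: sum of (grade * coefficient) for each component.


Grade-weighted sum = sum of grade_k * coefficient_k
0*(-8) = 0
3*5 = 15
4*(-7) = -28
Total = 0 + 15 + (-28) = -13


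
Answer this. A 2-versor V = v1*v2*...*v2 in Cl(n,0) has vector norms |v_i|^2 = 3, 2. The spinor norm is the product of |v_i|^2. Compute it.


Spinor norm N(V) = |v1|^2 * |v2|^2 * ... * |v2|^2
= 3 * 2
Running product: 3, 6
N(V) = 6


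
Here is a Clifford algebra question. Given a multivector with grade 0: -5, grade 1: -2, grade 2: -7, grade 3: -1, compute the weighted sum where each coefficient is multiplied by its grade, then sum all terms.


Grade-weighted sum = sum of grade_k * coefficient_k
0*(-5) = 0
1*(-2) = -2
2*(-7) = -14
3*(-1) = -3
Total = 0 + (-2) + (-14) + (-3) = -19


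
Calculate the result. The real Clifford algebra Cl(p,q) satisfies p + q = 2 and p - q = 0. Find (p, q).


We need p + q = 2 and p - q = 0.
Adding: 2p = 2 + 0 = 2, so p = 1.
Then q = 2 - 1 = 1.
(p, q) = (1, 1)


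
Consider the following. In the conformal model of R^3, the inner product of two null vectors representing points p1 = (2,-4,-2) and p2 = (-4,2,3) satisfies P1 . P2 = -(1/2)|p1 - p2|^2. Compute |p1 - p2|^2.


p1 - p2 = (6, -6, -5)
|p1 - p2|^2 = 6^2 + (-6)^2 + (-5)^2
= 36 + 36 + 25
= 97


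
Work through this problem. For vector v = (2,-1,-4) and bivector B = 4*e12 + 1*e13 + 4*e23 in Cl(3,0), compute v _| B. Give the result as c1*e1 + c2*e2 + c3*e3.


Left contraction v _| B = <vB>_1 (grade-1 part of the geometric product vB).
Using e1_|e12 = e2, e2_|e12 = -e1, e1_|e13 = e3, e3_|e13 = -e1, e2_|e23 = e3, e3_|e23 = -e2:
e1 coeff: -v2*b12 - v3*b13 = -(-1)*(4) - (-4)*(1) = 8
e2 coeff: v1*b12 - v3*b23 = (2)*(4) - (-4)*(4) = 24
e3 coeff: v1*b13 + v2*b23 = (2)*(1) + (-1)*(4) = -2
v _| B = 8*e1 + 24*e2 - 2*e3


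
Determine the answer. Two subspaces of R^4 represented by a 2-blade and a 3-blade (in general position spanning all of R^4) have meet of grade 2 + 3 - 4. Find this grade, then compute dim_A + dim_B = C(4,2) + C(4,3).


Meet grade = grade(A) + grade(B) - n
= 2 + 3 - 4 = 1
C(4,2) = 6
C(4,3) = 4
dim_A + dim_B = 6 + 4 = 10


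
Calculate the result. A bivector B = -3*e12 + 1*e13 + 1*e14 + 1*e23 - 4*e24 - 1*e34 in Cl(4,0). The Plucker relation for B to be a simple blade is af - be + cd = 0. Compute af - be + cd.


Plucker relation: af - be + cd
a*f = (-3)*(-1) = 3
b*e = 1*(-4) = -4
c*d = 1*1 = 1
af - be + cd = 3 - (-4) + 1
= 8


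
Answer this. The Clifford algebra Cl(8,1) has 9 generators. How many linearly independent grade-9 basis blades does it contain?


Number of grade-k basis blades in Cl(p,q) with n = p + q is C(n, k).
n = 8 + 1 = 9
C(9, 9) = 9! / (9! * 0!)
= 362880 / (362880 * 1)
= 1


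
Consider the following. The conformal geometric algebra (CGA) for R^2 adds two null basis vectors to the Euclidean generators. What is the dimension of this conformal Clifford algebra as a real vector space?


The conformal model of R^2 uses Cl(3,1): the 2 Euclidean generators plus two extra orthogonal generators e+ (e+^2 = +1) and e- (e-^2 = -1), from which the null vectors e0, einf are built.
Number of generators m = 2 + 2 = 4.
dim Cl(p,q) = 2^m = 2^4 = 16
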